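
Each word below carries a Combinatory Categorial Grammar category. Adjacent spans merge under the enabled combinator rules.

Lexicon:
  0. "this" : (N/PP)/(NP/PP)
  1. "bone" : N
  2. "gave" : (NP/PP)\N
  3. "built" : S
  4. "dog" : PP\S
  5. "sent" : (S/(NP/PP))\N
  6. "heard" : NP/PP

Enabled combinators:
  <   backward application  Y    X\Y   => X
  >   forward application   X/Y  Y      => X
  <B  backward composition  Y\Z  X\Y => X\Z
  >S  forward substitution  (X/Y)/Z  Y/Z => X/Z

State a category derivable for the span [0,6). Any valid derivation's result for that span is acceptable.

[0,7] S   >
  [0,6] S/(NP/PP)   <
    [0,5] N   >
      [0,3] N/PP   >
        [0,1] "this" : (N/PP)/(NP/PP)
        [1,3] NP/PP   <
          [1,2] "bone" : N
          [2,3] "gave" : (NP/PP)\N
      [3,5] PP   <
        [3,4] "built" : S
        [4,5] "dog" : PP\S
    [5,6] "sent" : (S/(NP/PP))\N
  [6,7] "heard" : NP/PP

S/(NP/PP)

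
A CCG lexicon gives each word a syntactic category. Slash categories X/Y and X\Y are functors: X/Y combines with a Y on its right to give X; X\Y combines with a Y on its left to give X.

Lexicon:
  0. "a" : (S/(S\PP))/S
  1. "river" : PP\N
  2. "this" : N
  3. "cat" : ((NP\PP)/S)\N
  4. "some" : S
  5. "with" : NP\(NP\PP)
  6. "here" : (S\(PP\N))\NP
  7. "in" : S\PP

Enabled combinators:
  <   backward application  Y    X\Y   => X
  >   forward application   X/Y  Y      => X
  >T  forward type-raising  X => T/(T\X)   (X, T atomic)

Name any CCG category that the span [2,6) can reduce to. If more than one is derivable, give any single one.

[0,8] S   >
  [0,7] S/(S\PP)   >
    [0,1] "a" : (S/(S\PP))/S
    [1,7] S   <
      [1,2] "river" : PP\N
      [2,7] S\(PP\N)   <
        [2,6] NP   <
          [2,5] NP\PP   >
            [2,4] (NP\PP)/S   <
              [2,3] "this" : N
              [3,4] "cat" : ((NP\PP)/S)\N
            [4,5] "some" : S
          [5,6] "with" : NP\(NP\PP)
        [6,7] "here" : (S\(PP\N))\NP
  [7,8] "in" : S\PP

NP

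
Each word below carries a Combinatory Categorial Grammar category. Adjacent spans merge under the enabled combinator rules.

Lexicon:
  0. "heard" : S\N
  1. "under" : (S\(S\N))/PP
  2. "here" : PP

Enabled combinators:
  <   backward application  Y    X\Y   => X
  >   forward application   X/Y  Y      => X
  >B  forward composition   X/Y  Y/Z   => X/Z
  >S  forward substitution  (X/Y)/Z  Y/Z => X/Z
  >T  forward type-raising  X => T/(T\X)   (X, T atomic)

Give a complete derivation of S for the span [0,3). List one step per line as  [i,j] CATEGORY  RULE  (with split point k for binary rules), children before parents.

[0,1] S\N  lex  "heard"
[1,2] (S\(S\N))/PP  lex  "under"
[2,3] PP  lex  "here"
[1,3] S\(S\N)  >  k=2
[0,3] S  <  k=1

[0,3] S   <
  [0,1] "heard" : S\N
  [1,3] S\(S\N)   >
    [1,2] "under" : (S\(S\N))/PP
    [2,3] "here" : PP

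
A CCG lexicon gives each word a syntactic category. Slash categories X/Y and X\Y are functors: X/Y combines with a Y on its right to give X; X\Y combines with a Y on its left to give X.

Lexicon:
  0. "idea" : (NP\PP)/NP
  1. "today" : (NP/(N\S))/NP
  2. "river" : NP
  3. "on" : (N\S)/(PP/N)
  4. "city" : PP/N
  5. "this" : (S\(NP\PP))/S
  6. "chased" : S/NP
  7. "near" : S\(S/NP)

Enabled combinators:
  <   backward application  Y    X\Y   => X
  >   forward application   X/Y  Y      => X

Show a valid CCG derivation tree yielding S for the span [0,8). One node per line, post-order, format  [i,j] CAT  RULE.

[0,8] S   <
  [0,5] NP\PP   >
    [0,1] "idea" : (NP\PP)/NP
    [1,5] NP   >
      [1,3] NP/(N\S)   >
        [1,2] "today" : (NP/(N\S))/NP
        [2,3] "river" : NP
      [3,5] N\S   >
        [3,4] "on" : (N\S)/(PP/N)
        [4,5] "city" : PP/N
  [5,8] S\(NP\PP)   >
    [5,6] "this" : (S\(NP\PP))/S
    [6,8] S   <
      [6,7] "chased" : S/NP
      [7,8] "near" : S\(S/NP)

[0,1] (NP\PP)/NP  lex  "idea"
[1,2] (NP/(N\S))/NP  lex  "today"
[2,3] NP  lex  "river"
[1,3] NP/(N\S)  >  k=2
[3,4] (N\S)/(PP/N)  lex  "on"
[4,5] PP/N  lex  "city"
[3,5] N\S  >  k=4
[1,5] NP  >  k=3
[0,5] NP\PP  >  k=1
[5,6] (S\(NP\PP))/S  lex  "this"
[6,7] S/NP  lex  "chased"
[7,8] S\(S/NP)  lex  "near"
[6,8] S  <  k=7
[5,8] S\(NP\PP)  >  k=6
[0,8] S  <  k=5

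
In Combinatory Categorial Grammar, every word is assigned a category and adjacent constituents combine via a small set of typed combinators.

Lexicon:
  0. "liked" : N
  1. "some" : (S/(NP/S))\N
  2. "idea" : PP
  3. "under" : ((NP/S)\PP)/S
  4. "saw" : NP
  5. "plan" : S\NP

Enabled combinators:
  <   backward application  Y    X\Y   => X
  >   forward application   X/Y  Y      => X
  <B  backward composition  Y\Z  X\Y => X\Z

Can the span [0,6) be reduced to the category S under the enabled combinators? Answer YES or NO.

[0,6] S   >
  [0,2] S/(NP/S)   <
    [0,1] "liked" : N
    [1,2] "some" : (S/(NP/S))\N
  [2,6] NP/S   <
    [2,3] "idea" : PP
    [3,6] (NP/S)\PP   >
      [3,4] "under" : ((NP/S)\PP)/S
      [4,6] S   <
        [4,5] "saw" : NP
        [5,6] "plan" : S\NP

YES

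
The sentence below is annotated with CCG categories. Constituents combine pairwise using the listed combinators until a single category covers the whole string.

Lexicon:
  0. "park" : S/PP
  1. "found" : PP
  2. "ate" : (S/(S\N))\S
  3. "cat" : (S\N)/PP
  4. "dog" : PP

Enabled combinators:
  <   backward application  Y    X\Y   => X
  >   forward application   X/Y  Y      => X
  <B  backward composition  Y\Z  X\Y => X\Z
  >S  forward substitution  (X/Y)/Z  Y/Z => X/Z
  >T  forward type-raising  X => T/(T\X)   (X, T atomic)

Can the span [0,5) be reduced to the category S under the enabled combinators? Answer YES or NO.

YES

[0,5] S   >
  [0,3] S/(S\N)   <
    [0,2] S   >
      [0,1] "park" : S/PP
      [1,2] "found" : PP
    [2,3] "ate" : (S/(S\N))\S
  [3,5] S\N   >
    [3,4] "cat" : (S\N)/PP
    [4,5] "dog" : PP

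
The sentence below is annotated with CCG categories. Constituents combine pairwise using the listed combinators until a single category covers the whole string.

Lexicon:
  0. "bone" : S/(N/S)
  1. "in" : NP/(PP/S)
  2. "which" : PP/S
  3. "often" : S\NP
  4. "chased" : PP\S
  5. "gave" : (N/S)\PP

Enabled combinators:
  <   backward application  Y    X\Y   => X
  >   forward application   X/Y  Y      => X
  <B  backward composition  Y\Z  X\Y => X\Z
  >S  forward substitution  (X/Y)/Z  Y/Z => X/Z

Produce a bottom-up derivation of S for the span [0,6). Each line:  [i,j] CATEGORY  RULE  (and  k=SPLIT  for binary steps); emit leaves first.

[0,6] S   >
  [0,1] "bone" : S/(N/S)
  [1,6] N/S   <
    [1,5] PP   <
      [1,3] NP   >
        [1,2] "in" : NP/(PP/S)
        [2,3] "which" : PP/S
      [3,5] PP\NP   <B
        [3,4] "often" : S\NP
        [4,5] "chased" : PP\S
    [5,6] "gave" : (N/S)\PP

[0,1] S/(N/S)  lex  "bone"
[1,2] NP/(PP/S)  lex  "in"
[2,3] PP/S  lex  "which"
[1,3] NP  >  k=2
[3,4] S\NP  lex  "often"
[4,5] PP\S  lex  "chased"
[3,5] PP\NP  <B  k=4
[1,5] PP  <  k=3
[5,6] (N/S)\PP  lex  "gave"
[1,6] N/S  <  k=5
[0,6] S  >  k=1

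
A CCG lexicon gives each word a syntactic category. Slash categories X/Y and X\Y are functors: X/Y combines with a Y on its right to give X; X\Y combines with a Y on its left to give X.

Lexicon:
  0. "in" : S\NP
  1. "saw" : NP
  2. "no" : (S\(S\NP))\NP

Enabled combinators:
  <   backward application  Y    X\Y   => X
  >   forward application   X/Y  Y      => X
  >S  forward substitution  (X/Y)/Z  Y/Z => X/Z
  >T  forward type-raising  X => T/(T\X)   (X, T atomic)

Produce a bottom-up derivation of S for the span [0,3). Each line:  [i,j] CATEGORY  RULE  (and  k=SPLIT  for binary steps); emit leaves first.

[0,1] S\NP  lex  "in"
[1,2] NP  lex  "saw"
[2,3] (S\(S\NP))\NP  lex  "no"
[1,3] S\(S\NP)  <  k=2
[0,3] S  <  k=1

[0,3] S   <
  [0,1] "in" : S\NP
  [1,3] S\(S\NP)   <
    [1,2] "saw" : NP
    [2,3] "no" : (S\(S\NP))\NP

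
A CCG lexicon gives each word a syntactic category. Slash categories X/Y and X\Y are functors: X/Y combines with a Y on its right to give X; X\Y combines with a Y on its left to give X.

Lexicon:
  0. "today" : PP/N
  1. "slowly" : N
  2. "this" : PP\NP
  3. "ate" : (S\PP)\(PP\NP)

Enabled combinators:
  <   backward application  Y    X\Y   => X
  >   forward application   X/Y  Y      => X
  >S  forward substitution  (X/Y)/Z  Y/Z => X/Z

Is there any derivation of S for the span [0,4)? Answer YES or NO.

[0,4] S   <
  [0,2] PP   >
    [0,1] "today" : PP/N
    [1,2] "slowly" : N
  [2,4] S\PP   <
    [2,3] "this" : PP\NP
    [3,4] "ate" : (S\PP)\(PP\NP)

YES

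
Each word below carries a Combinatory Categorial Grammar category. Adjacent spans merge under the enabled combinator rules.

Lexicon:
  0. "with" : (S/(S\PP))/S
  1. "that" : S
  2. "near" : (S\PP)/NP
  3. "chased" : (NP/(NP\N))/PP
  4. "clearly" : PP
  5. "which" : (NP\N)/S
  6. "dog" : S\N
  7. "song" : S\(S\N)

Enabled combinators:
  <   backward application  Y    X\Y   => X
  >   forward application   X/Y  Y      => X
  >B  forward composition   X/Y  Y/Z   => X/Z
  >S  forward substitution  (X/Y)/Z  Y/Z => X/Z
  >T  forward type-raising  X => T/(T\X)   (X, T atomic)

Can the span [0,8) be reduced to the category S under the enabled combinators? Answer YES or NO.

YES

[0,8] S   >
  [0,2] S/(S\PP)   >
    [0,1] "with" : (S/(S\PP))/S
    [1,2] "that" : S
  [2,8] S\PP   >
    [2,3] "near" : (S\PP)/NP
    [3,8] NP   >
      [3,5] NP/(NP\N)   >
        [3,4] "chased" : (NP/(NP\N))/PP
        [4,5] "clearly" : PP
      [5,8] NP\N   >
        [5,6] "which" : (NP\N)/S
        [6,8] S   <
          [6,7] "dog" : S\N
          [7,8] "song" : S\(S\N)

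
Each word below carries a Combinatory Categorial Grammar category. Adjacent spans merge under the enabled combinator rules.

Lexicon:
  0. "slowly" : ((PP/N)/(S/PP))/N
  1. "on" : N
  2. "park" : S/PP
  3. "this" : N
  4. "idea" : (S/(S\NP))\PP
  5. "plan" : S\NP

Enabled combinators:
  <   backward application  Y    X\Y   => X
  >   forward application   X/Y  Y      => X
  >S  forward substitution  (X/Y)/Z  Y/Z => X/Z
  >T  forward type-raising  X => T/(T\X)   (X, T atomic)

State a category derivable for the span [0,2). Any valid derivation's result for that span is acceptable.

(PP/N)/(S/PP)

[0,6] S   >
  [0,5] S/(S\NP)   <
    [0,4] PP   >
      [0,3] PP/N   >
        [0,2] (PP/N)/(S/PP)   >
          [0,1] "slowly" : ((PP/N)/(S/PP))/N
          [1,2] "on" : N
        [2,3] "park" : S/PP
      [3,4] "this" : N
    [4,5] "idea" : (S/(S\NP))\PP
  [5,6] "plan" : S\NP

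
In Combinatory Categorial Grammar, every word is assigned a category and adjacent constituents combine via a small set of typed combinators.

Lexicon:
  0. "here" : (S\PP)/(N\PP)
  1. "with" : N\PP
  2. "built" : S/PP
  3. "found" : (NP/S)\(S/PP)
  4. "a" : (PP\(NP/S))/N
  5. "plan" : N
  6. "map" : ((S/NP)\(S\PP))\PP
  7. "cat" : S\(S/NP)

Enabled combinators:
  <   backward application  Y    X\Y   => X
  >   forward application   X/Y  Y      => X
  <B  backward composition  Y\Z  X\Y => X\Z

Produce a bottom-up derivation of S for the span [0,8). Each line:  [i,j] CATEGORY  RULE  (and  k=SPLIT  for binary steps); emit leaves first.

[0,1] (S\PP)/(N\PP)  lex  "here"
[1,2] N\PP  lex  "with"
[0,2] S\PP  >  k=1
[2,3] S/PP  lex  "built"
[3,4] (NP/S)\(S/PP)  lex  "found"
[2,4] NP/S  <  k=3
[4,5] (PP\(NP/S))/N  lex  "a"
[5,6] N  lex  "plan"
[4,6] PP\(NP/S)  >  k=5
[2,6] PP  <  k=4
[6,7] ((S/NP)\(S\PP))\PP  lex  "map"
[2,7] (S/NP)\(S\PP)  <  k=6
[0,7] S/NP  <  k=2
[7,8] S\(S/NP)  lex  "cat"
[0,8] S  <  k=7

[0,8] S   <
  [0,7] S/NP   <
    [0,2] S\PP   >
      [0,1] "here" : (S\PP)/(N\PP)
      [1,2] "with" : N\PP
    [2,7] (S/NP)\(S\PP)   <
      [2,6] PP   <
        [2,4] NP/S   <
          [2,3] "built" : S/PP
          [3,4] "found" : (NP/S)\(S/PP)
        [4,6] PP\(NP/S)   >
          [4,5] "a" : (PP\(NP/S))/N
          [5,6] "plan" : N
      [6,7] "map" : ((S/NP)\(S\PP))\PP
  [7,8] "cat" : S\(S/NP)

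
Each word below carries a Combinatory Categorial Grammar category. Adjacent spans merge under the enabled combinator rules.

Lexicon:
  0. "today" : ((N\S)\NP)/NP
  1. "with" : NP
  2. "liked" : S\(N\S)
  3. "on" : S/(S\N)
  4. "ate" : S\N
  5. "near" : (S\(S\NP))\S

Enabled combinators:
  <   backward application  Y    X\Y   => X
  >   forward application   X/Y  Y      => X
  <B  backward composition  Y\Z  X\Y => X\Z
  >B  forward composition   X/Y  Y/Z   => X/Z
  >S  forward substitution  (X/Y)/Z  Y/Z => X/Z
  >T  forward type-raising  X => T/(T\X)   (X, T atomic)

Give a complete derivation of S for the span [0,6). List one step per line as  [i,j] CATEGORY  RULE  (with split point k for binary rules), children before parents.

[0,1] ((N\S)\NP)/NP  lex  "today"
[1,2] NP  lex  "with"
[0,2] (N\S)\NP  >  k=1
[2,3] S\(N\S)  lex  "liked"
[0,3] S\NP  <B  k=2
[3,4] S/(S\N)  lex  "on"
[4,5] S\N  lex  "ate"
[3,5] S  >  k=4
[5,6] (S\(S\NP))\S  lex  "near"
[3,6] S\(S\NP)  <  k=5
[0,6] S  <  k=3

[0,6] S   <
  [0,3] S\NP   <B
    [0,2] (N\S)\NP   >
      [0,1] "today" : ((N\S)\NP)/NP
      [1,2] "with" : NP
    [2,3] "liked" : S\(N\S)
  [3,6] S\(S\NP)   <
    [3,5] S   >
      [3,4] "on" : S/(S\N)
      [4,5] "ate" : S\N
    [5,6] "near" : (S\(S\NP))\S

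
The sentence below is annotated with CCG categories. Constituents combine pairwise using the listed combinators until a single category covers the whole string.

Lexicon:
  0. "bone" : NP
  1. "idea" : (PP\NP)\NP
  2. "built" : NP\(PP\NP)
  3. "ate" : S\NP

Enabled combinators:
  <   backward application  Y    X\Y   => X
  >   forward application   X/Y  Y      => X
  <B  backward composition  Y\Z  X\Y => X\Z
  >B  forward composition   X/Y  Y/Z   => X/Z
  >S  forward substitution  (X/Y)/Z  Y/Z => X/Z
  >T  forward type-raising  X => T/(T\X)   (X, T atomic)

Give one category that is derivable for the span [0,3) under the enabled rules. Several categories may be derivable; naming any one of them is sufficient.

[0,4] S   <
  [0,3] NP   <
    [0,2] PP\NP   <
      [0,1] "bone" : NP
      [1,2] "idea" : (PP\NP)\NP
    [2,3] "built" : NP\(PP\NP)
  [3,4] "ate" : S\NP

NP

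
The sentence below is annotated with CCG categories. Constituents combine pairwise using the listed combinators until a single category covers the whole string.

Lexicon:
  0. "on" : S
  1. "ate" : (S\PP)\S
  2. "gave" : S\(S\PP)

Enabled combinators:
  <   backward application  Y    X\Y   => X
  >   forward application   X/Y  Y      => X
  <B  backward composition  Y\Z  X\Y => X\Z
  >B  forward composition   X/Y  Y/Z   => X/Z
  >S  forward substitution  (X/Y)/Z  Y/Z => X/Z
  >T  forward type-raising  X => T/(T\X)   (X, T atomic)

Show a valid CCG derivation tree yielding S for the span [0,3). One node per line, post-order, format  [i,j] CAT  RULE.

[0,3] S   <
  [0,2] S\PP   <
    [0,1] "on" : S
    [1,2] "ate" : (S\PP)\S
  [2,3] "gave" : S\(S\PP)

[0,1] S  lex  "on"
[1,2] (S\PP)\S  lex  "ate"
[0,2] S\PP  <  k=1
[2,3] S\(S\PP)  lex  "gave"
[0,3] S  <  k=2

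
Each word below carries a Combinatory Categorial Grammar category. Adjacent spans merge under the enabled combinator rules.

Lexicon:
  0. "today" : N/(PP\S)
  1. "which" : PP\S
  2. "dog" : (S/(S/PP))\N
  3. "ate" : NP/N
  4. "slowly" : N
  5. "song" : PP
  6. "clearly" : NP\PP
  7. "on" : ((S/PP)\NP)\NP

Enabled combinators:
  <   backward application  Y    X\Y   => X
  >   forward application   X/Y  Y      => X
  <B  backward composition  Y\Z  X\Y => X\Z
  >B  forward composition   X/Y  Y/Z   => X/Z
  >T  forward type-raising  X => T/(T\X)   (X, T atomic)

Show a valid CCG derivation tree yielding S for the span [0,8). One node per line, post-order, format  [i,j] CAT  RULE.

[0,1] N/(PP\S)  lex  "today"
[1,2] PP\S  lex  "which"
[0,2] N  >  k=1
[2,3] (S/(S/PP))\N  lex  "dog"
[0,3] S/(S/PP)  <  k=2
[3,4] NP/N  lex  "ate"
[4,5] N  lex  "slowly"
[3,5] NP  >  k=4
[5,6] PP  lex  "song"
[6,7] NP\PP  lex  "clearly"
[5,7] NP  <  k=6
[7,8] ((S/PP)\NP)\NP  lex  "on"
[5,8] (S/PP)\NP  <  k=7
[3,8] S/PP  <  k=5
[0,8] S  >  k=3

[0,8] S   >
  [0,3] S/(S/PP)   <
    [0,2] N   >
      [0,1] "today" : N/(PP\S)
      [1,2] "which" : PP\S
    [2,3] "dog" : (S/(S/PP))\N
  [3,8] S/PP   <
    [3,5] NP   >
      [3,4] "ate" : NP/N
      [4,5] "slowly" : N
    [5,8] (S/PP)\NP   <
      [5,7] NP   <
        [5,6] "song" : PP
        [6,7] "clearly" : NP\PP
      [7,8] "on" : ((S/PP)\NP)\NP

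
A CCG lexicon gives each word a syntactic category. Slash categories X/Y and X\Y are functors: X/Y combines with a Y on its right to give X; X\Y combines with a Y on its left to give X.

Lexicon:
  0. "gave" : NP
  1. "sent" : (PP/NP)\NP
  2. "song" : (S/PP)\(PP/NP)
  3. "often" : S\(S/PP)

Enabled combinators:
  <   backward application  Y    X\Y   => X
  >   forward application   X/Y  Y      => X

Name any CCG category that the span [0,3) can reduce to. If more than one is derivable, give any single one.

[0,4] S   <
  [0,3] S/PP   <
    [0,2] PP/NP   <
      [0,1] "gave" : NP
      [1,2] "sent" : (PP/NP)\NP
    [2,3] "song" : (S/PP)\(PP/NP)
  [3,4] "often" : S\(S/PP)

S/PP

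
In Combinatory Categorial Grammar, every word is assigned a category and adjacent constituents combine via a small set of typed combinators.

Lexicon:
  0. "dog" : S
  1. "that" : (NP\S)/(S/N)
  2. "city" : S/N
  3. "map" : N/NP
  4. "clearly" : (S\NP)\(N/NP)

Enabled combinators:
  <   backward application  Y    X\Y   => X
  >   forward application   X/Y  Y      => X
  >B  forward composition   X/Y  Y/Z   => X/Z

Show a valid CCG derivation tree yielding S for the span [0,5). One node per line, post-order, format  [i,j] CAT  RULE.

[0,5] S   <
  [0,3] NP   <
    [0,1] "dog" : S
    [1,3] NP\S   >
      [1,2] "that" : (NP\S)/(S/N)
      [2,3] "city" : S/N
  [3,5] S\NP   <
    [3,4] "map" : N/NP
    [4,5] "clearly" : (S\NP)\(N/NP)

[0,1] S  lex  "dog"
[1,2] (NP\S)/(S/N)  lex  "that"
[2,3] S/N  lex  "city"
[1,3] NP\S  >  k=2
[0,3] NP  <  k=1
[3,4] N/NP  lex  "map"
[4,5] (S\NP)\(N/NP)  lex  "clearly"
[3,5] S\NP  <  k=4
[0,5] S  <  k=3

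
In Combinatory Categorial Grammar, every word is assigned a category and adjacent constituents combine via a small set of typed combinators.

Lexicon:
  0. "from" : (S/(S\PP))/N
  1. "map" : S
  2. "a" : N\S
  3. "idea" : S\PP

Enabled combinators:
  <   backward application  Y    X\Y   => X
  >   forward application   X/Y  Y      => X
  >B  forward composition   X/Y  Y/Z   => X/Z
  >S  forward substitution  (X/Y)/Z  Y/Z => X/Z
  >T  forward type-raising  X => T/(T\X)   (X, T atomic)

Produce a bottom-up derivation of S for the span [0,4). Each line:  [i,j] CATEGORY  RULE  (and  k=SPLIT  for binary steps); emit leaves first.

[0,1] (S/(S\PP))/N  lex  "from"
[1,2] S  lex  "map"
[2,3] N\S  lex  "a"
[1,3] N  <  k=2
[0,3] S/(S\PP)  >  k=1
[3,4] S\PP  lex  "idea"
[0,4] S  >  k=3

[0,4] S   >
  [0,3] S/(S\PP)   >
    [0,1] "from" : (S/(S\PP))/N
    [1,3] N   <
      [1,2] "map" : S
      [2,3] "a" : N\S
  [3,4] "idea" : S\PP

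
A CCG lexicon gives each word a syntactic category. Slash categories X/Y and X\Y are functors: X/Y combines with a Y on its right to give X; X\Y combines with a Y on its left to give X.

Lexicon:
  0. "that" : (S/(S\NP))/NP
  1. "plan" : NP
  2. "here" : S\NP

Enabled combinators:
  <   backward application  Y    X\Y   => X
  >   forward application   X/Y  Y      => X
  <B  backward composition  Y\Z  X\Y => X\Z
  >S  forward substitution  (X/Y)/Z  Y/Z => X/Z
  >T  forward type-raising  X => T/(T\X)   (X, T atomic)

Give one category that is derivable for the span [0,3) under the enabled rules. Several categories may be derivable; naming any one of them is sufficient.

S

[0,3] S   >
  [0,2] S/(S\NP)   >
    [0,1] "that" : (S/(S\NP))/NP
    [1,2] "plan" : NP
  [2,3] "here" : S\NP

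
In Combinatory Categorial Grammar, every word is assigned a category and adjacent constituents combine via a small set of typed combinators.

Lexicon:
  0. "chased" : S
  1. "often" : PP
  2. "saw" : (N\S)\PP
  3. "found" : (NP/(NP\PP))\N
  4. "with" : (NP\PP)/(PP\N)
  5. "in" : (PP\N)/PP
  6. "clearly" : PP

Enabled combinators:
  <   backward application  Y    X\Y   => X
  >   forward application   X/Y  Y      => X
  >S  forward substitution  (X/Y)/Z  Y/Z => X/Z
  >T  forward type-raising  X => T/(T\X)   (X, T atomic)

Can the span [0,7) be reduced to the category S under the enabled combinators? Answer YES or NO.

S PP (N\S)\PP (NP/(NP\PP))\N (NP\PP)/(PP\N) (PP\N)/PP PP
CKY chart[0,7] = {N/(N\NP), NP, NP/(NP\NP), PP/(PP\NP), S/(S\NP)}; S ∉ chart

NO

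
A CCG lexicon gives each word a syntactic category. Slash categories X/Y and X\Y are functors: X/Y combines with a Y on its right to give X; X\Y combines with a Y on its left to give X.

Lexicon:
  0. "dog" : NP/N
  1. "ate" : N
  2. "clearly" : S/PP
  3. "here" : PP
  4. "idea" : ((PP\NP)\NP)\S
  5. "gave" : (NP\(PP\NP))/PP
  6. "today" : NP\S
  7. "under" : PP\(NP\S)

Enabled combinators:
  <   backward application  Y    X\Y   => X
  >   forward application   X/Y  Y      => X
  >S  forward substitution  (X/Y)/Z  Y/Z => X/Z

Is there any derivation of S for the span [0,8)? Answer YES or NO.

NP/N N S/PP PP ((PP\NP)\NP)\S (NP\(PP\NP))/PP NP\S PP\(NP\S)
CKY chart[0,8] = {NP}; S ∉ chart

NO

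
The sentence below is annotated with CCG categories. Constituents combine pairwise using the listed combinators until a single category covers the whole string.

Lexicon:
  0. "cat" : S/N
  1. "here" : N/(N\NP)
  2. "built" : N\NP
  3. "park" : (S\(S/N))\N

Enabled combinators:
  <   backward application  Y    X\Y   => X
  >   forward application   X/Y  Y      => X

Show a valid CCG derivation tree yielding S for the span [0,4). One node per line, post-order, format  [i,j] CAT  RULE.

[0,4] S   <
  [0,1] "cat" : S/N
  [1,4] S\(S/N)   <
    [1,3] N   >
      [1,2] "here" : N/(N\NP)
      [2,3] "built" : N\NP
    [3,4] "park" : (S\(S/N))\N

[0,1] S/N  lex  "cat"
[1,2] N/(N\NP)  lex  "here"
[2,3] N\NP  lex  "built"
[1,3] N  >  k=2
[3,4] (S\(S/N))\N  lex  "park"
[1,4] S\(S/N)  <  k=3
[0,4] S  <  k=1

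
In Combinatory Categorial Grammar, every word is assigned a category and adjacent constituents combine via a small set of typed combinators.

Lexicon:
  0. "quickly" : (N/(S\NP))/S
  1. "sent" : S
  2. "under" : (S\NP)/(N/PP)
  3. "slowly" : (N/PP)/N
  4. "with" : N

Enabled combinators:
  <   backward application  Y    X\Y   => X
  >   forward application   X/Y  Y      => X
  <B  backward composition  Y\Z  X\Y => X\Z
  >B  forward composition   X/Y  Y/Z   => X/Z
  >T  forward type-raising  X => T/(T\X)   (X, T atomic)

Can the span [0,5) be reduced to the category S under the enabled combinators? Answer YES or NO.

(N/(S\NP))/S S (S\NP)/(N/PP) (N/PP)/N N
CKY chart[0,5] = {N, N/(N\N), NP/(NP\N), PP/(PP\N), S/(S\N)}; S ∉ chart

NO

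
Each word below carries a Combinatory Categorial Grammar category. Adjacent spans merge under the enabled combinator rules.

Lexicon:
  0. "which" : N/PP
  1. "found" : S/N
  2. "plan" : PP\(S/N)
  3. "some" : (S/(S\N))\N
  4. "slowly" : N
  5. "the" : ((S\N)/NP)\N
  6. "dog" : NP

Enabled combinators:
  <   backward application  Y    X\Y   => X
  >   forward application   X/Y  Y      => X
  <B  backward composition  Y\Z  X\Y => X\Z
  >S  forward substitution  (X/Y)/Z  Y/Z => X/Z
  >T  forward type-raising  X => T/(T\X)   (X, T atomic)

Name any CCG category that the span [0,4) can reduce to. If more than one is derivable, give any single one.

S/(S\N)

[0,7] S   >
  [0,4] S/(S\N)   <
    [0,3] N   >
      [0,1] "which" : N/PP
      [1,3] PP   <
        [1,2] "found" : S/N
        [2,3] "plan" : PP\(S/N)
    [3,4] "some" : (S/(S\N))\N
  [4,7] S\N   >
    [4,6] (S\N)/NP   <
      [4,5] "slowly" : N
      [5,6] "the" : ((S\N)/NP)\N
    [6,7] "dog" : NP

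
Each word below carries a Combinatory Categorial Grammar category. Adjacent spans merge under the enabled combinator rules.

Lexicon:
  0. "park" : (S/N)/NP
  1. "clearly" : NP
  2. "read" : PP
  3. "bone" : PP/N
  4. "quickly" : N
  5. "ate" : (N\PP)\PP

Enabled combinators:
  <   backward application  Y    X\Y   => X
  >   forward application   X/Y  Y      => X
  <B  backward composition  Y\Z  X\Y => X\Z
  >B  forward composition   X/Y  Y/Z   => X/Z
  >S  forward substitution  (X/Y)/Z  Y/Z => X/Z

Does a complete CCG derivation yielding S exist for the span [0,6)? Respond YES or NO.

YES

[0,6] S   >
  [0,2] S/N   >
    [0,1] "park" : (S/N)/NP
    [1,2] "clearly" : NP
  [2,6] N   <
    [2,3] "read" : PP
    [3,6] N\PP   <
      [3,5] PP   >
        [3,4] "bone" : PP/N
        [4,5] "quickly" : N
      [5,6] "ate" : (N\PP)\PP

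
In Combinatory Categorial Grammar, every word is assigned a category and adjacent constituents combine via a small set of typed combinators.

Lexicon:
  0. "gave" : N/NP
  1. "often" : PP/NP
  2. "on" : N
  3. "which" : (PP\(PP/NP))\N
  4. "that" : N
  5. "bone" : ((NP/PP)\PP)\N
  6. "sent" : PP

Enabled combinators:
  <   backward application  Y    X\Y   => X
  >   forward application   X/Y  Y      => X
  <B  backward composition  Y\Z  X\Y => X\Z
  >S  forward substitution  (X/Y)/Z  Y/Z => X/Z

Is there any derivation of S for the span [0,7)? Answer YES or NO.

N/NP PP/NP N (PP\(PP/NP))\N N ((NP/PP)\PP)\N PP
CKY chart[0,7] = {N}; S ∉ chart

NO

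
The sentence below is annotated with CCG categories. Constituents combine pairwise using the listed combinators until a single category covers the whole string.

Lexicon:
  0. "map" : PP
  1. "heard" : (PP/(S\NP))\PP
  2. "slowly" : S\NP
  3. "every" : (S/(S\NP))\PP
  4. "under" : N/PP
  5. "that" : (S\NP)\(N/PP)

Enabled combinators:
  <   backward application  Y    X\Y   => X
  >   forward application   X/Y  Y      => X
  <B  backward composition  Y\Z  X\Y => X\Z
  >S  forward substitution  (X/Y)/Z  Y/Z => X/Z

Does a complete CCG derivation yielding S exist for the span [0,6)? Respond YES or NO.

YES

[0,6] S   >
  [0,4] S/(S\NP)   <
    [0,3] PP   >
      [0,2] PP/(S\NP)   <
        [0,1] "map" : PP
        [1,2] "heard" : (PP/(S\NP))\PP
      [2,3] "slowly" : S\NP
    [3,4] "every" : (S/(S\NP))\PP
  [4,6] S\NP   <
    [4,5] "under" : N/PP
    [5,6] "that" : (S\NP)\(N/PP)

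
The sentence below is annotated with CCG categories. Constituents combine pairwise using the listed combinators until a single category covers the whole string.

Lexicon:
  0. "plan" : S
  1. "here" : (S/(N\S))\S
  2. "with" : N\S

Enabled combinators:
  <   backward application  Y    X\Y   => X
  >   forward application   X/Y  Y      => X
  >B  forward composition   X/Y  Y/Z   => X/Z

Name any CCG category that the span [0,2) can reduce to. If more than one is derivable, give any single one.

S/(N\S)

[0,3] S   >
  [0,2] S/(N\S)   <
    [0,1] "plan" : S
    [1,2] "here" : (S/(N\S))\S
  [2,3] "with" : N\S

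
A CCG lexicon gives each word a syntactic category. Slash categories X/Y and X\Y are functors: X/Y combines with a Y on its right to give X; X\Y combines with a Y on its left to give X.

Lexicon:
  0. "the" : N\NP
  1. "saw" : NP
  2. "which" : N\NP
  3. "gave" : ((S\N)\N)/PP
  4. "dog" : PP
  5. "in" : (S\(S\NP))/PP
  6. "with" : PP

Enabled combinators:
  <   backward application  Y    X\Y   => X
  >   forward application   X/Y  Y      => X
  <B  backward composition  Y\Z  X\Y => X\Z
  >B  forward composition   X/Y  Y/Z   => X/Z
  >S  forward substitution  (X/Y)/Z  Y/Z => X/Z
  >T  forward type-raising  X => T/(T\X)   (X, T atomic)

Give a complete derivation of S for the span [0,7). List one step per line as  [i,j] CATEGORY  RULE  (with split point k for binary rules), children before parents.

[0,7] S   <
  [0,5] S\NP   <B
    [0,1] "the" : N\NP
    [1,5] S\N   <
      [1,3] N   >
        [1,2] N/(N\NP)   >T
          [1,2] "saw" : NP
        [2,3] "which" : N\NP
      [3,5] (S\N)\N   >
        [3,4] "gave" : ((S\N)\N)/PP
        [4,5] "dog" : PP
  [5,7] S\(S\NP)   >
    [5,6] "in" : (S\(S\NP))/PP
    [6,7] "with" : PP

[0,1] N\NP  lex  "the"
[1,2] NP  lex  "saw"
[1,2] N/(N\NP)  >T
[2,3] N\NP  lex  "which"
[1,3] N  >  k=2
[3,4] ((S\N)\N)/PP  lex  "gave"
[4,5] PP  lex  "dog"
[3,5] (S\N)\N  >  k=4
[1,5] S\N  <  k=3
[0,5] S\NP  <B  k=1
[5,6] (S\(S\NP))/PP  lex  "in"
[6,7] PP  lex  "with"
[5,7] S\(S\NP)  >  k=6
[0,7] S  <  k=5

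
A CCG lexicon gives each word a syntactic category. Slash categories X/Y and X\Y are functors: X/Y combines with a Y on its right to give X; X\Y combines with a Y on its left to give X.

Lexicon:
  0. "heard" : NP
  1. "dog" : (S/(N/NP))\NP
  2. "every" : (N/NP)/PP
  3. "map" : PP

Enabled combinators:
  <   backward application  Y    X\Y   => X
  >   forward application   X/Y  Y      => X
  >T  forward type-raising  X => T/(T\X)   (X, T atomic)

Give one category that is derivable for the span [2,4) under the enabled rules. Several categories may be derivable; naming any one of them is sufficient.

[0,4] S   >
  [0,2] S/(N/NP)   <
    [0,1] "heard" : NP
    [1,2] "dog" : (S/(N/NP))\NP
  [2,4] N/NP   >
    [2,3] "every" : (N/NP)/PP
    [3,4] "map" : PP

N/NP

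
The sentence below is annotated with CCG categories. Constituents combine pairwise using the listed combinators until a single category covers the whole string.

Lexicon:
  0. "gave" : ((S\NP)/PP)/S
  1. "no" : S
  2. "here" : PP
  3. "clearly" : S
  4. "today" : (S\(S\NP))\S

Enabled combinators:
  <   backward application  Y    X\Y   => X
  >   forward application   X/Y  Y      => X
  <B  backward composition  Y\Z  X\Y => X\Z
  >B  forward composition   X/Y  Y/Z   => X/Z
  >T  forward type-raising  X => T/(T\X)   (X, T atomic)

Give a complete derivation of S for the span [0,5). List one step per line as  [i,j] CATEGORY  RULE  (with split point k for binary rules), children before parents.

[0,1] ((S\NP)/PP)/S  lex  "gave"
[1,2] S  lex  "no"
[0,2] (S\NP)/PP  >  k=1
[2,3] PP  lex  "here"
[0,3] S\NP  >  k=2
[3,4] S  lex  "clearly"
[4,5] (S\(S\NP))\S  lex  "today"
[3,5] S\(S\NP)  <  k=4
[0,5] S  <  k=3

[0,5] S   <
  [0,3] S\NP   >
    [0,2] (S\NP)/PP   >
      [0,1] "gave" : ((S\NP)/PP)/S
      [1,2] "no" : S
    [2,3] "here" : PP
  [3,5] S\(S\NP)   <
    [3,4] "clearly" : S
    [4,5] "today" : (S\(S\NP))\S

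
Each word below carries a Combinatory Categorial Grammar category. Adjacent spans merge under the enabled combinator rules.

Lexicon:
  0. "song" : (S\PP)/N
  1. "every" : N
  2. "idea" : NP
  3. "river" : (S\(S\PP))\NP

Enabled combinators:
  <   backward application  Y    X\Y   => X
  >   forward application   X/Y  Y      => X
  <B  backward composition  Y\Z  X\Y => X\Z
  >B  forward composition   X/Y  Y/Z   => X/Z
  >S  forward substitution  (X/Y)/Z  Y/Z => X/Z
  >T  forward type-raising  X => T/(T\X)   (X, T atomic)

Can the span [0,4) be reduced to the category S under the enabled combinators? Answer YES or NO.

YES

[0,4] S   <
  [0,2] S\PP   >
    [0,1] "song" : (S\PP)/N
    [1,2] "every" : N
  [2,4] S\(S\PP)   <
    [2,3] "idea" : NP
    [3,4] "river" : (S\(S\PP))\NP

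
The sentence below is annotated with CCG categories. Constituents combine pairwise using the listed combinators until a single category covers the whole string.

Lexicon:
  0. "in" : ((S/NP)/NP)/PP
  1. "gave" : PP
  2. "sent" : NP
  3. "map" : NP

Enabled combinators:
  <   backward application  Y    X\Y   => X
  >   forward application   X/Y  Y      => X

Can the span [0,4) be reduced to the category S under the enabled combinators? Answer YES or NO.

[0,4] S   >
  [0,3] S/NP   >
    [0,2] (S/NP)/NP   >
      [0,1] "in" : ((S/NP)/NP)/PP
      [1,2] "gave" : PP
    [2,3] "sent" : NP
  [3,4] "map" : NP

YES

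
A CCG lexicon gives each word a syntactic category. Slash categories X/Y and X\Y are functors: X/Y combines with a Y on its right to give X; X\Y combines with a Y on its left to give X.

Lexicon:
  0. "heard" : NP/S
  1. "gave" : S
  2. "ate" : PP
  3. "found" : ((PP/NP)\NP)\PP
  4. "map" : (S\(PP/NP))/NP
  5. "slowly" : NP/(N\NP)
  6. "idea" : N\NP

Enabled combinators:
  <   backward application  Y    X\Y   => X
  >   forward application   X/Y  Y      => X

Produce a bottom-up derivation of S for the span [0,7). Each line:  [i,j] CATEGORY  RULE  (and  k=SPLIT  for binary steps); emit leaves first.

[0,7] S   <
  [0,4] PP/NP   <
    [0,2] NP   >
      [0,1] "heard" : NP/S
      [1,2] "gave" : S
    [2,4] (PP/NP)\NP   <
      [2,3] "ate" : PP
      [3,4] "found" : ((PP/NP)\NP)\PP
  [4,7] S\(PP/NP)   >
    [4,5] "map" : (S\(PP/NP))/NP
    [5,7] NP   >
      [5,6] "slowly" : NP/(N\NP)
      [6,7] "idea" : N\NP

[0,1] NP/S  lex  "heard"
[1,2] S  lex  "gave"
[0,2] NP  >  k=1
[2,3] PP  lex  "ate"
[3,4] ((PP/NP)\NP)\PP  lex  "found"
[2,4] (PP/NP)\NP  <  k=3
[0,4] PP/NP  <  k=2
[4,5] (S\(PP/NP))/NP  lex  "map"
[5,6] NP/(N\NP)  lex  "slowly"
[6,7] N\NP  lex  "idea"
[5,7] NP  >  k=6
[4,7] S\(PP/NP)  >  k=5
[0,7] S  <  k=4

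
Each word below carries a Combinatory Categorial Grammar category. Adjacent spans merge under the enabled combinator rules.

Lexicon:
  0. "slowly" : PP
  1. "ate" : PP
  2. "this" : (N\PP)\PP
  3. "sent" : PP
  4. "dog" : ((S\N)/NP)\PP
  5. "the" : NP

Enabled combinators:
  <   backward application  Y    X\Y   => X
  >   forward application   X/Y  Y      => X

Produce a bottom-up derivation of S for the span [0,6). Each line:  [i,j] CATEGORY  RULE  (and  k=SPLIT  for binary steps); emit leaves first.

[0,6] S   <
  [0,3] N   <
    [0,1] "slowly" : PP
    [1,3] N\PP   <
      [1,2] "ate" : PP
      [2,3] "this" : (N\PP)\PP
  [3,6] S\N   >
    [3,5] (S\N)/NP   <
      [3,4] "sent" : PP
      [4,5] "dog" : ((S\N)/NP)\PP
    [5,6] "the" : NP

[0,1] PP  lex  "slowly"
[1,2] PP  lex  "ate"
[2,3] (N\PP)\PP  lex  "this"
[1,3] N\PP  <  k=2
[0,3] N  <  k=1
[3,4] PP  lex  "sent"
[4,5] ((S\N)/NP)\PP  lex  "dog"
[3,5] (S\N)/NP  <  k=4
[5,6] NP  lex  "the"
[3,6] S\N  >  k=5
[0,6] S  <  k=3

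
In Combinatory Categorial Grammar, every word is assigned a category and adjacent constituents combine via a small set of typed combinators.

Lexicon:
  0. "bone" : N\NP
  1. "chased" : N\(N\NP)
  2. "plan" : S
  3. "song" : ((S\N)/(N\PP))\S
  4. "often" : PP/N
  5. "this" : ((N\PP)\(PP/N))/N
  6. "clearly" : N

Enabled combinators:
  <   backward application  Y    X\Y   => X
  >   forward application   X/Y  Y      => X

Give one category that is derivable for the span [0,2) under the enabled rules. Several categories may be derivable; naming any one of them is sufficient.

N

[0,7] S   <
  [0,2] N   <
    [0,1] "bone" : N\NP
    [1,2] "chased" : N\(N\NP)
  [2,7] S\N   >
    [2,4] (S\N)/(N\PP)   <
      [2,3] "plan" : S
      [3,4] "song" : ((S\N)/(N\PP))\S
    [4,7] N\PP   <
      [4,5] "often" : PP/N
      [5,7] (N\PP)\(PP/N)   >
        [5,6] "this" : ((N\PP)\(PP/N))/N
        [6,7] "clearly" : N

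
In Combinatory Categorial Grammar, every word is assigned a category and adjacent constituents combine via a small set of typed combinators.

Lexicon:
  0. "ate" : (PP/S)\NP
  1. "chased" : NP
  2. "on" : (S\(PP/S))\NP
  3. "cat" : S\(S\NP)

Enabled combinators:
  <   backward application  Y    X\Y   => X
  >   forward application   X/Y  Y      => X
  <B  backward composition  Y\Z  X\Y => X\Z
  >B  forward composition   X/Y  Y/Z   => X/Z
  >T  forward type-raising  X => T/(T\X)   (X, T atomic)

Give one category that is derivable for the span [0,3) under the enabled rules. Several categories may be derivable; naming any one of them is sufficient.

[0,4] S   <
  [0,3] S\NP   <B
    [0,1] "ate" : (PP/S)\NP
    [1,3] S\(PP/S)   <
      [1,2] "chased" : NP
      [2,3] "on" : (S\(PP/S))\NP
  [3,4] "cat" : S\(S\NP)

S\NP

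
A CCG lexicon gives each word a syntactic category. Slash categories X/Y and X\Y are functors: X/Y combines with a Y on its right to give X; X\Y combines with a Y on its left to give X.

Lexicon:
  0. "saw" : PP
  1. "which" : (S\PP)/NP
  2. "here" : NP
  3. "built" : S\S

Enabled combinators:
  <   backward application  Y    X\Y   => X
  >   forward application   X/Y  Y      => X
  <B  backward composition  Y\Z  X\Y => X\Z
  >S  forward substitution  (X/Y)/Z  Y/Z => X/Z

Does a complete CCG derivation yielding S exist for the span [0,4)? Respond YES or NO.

[0,4] S   <
  [0,1] "saw" : PP
  [1,4] S\PP   <B
    [1,3] S\PP   >
      [1,2] "which" : (S\PP)/NP
      [2,3] "here" : NP
    [3,4] "built" : S\S

YES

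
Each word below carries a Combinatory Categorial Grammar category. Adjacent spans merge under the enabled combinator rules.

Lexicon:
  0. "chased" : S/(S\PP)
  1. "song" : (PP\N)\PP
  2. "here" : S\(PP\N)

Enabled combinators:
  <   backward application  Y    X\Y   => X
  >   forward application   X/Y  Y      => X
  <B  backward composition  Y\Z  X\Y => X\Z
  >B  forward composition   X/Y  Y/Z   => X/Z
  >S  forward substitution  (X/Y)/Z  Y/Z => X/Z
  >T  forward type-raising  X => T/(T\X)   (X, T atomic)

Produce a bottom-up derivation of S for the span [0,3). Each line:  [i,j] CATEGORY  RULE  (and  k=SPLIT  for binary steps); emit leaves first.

[0,3] S   >
  [0,1] "chased" : S/(S\PP)
  [1,3] S\PP   <B
    [1,2] "song" : (PP\N)\PP
    [2,3] "here" : S\(PP\N)

[0,1] S/(S\PP)  lex  "chased"
[1,2] (PP\N)\PP  lex  "song"
[2,3] S\(PP\N)  lex  "here"
[1,3] S\PP  <B  k=2
[0,3] S  >  k=1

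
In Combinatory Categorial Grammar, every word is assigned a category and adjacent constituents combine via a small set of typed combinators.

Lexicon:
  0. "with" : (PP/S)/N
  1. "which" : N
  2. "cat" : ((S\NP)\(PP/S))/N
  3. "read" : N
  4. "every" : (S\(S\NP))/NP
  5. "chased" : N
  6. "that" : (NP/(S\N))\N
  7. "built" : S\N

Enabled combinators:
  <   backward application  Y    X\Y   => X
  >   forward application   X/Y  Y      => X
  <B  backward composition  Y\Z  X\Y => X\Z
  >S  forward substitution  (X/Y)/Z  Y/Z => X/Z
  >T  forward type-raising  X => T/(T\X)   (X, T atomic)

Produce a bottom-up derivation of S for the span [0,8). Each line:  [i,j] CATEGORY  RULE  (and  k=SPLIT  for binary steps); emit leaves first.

[0,8] S   <
  [0,4] S\NP   <
    [0,2] PP/S   >
      [0,1] "with" : (PP/S)/N
      [1,2] "which" : N
    [2,4] (S\NP)\(PP/S)   >
      [2,3] "cat" : ((S\NP)\(PP/S))/N
      [3,4] "read" : N
  [4,8] S\(S\NP)   >
    [4,5] "every" : (S\(S\NP))/NP
    [5,8] NP   >
      [5,7] NP/(S\N)   <
        [5,6] "chased" : N
        [6,7] "that" : (NP/(S\N))\N
      [7,8] "built" : S\N

[0,1] (PP/S)/N  lex  "with"
[1,2] N  lex  "which"
[0,2] PP/S  >  k=1
[2,3] ((S\NP)\(PP/S))/N  lex  "cat"
[3,4] N  lex  "read"
[2,4] (S\NP)\(PP/S)  >  k=3
[0,4] S\NP  <  k=2
[4,5] (S\(S\NP))/NP  lex  "every"
[5,6] N  lex  "chased"
[6,7] (NP/(S\N))\N  lex  "that"
[5,7] NP/(S\N)  <  k=6
[7,8] S\N  lex  "built"
[5,8] NP  >  k=7
[4,8] S\(S\NP)  >  k=5
[0,8] S  <  k=4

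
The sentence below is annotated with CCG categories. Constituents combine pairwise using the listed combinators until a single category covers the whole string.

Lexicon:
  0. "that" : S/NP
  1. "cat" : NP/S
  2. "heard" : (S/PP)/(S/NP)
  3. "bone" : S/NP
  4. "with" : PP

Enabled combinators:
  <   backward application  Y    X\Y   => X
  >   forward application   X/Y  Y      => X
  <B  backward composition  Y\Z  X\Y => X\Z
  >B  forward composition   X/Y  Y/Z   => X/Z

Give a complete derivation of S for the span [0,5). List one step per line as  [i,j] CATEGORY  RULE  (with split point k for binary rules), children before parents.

[0,1] S/NP  lex  "that"
[1,2] NP/S  lex  "cat"
[2,3] (S/PP)/(S/NP)  lex  "heard"
[3,4] S/NP  lex  "bone"
[2,4] S/PP  >  k=3
[1,4] NP/PP  >B  k=2
[0,4] S/PP  >B  k=1
[4,5] PP  lex  "with"
[0,5] S  >  k=4

[0,5] S   >
  [0,4] S/PP   >B
    [0,1] "that" : S/NP
    [1,4] NP/PP   >B
      [1,2] "cat" : NP/S
      [2,4] S/PP   >
        [2,3] "heard" : (S/PP)/(S/NP)
        [3,4] "bone" : S/NP
  [4,5] "with" : PP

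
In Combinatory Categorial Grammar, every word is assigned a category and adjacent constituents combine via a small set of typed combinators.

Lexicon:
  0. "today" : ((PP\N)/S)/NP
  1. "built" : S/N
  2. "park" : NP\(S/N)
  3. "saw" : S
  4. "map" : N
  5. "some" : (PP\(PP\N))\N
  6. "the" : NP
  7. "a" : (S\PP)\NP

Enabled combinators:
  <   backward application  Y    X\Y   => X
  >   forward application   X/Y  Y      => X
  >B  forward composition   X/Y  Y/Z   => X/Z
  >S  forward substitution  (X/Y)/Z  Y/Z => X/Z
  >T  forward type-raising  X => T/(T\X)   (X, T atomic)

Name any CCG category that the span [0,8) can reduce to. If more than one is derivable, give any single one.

S

[0,8] S   <
  [0,6] PP   <
    [0,4] PP\N   >
      [0,3] (PP\N)/S   >
        [0,1] "today" : ((PP\N)/S)/NP
        [1,3] NP   <
          [1,2] "built" : S/N
          [2,3] "park" : NP\(S/N)
      [3,4] "saw" : S
    [4,6] PP\(PP\N)   <
      [4,5] "map" : N
      [5,6] "some" : (PP\(PP\N))\N
  [6,8] S\PP   <
    [6,7] "the" : NP
    [7,8] "a" : (S\PP)\NP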